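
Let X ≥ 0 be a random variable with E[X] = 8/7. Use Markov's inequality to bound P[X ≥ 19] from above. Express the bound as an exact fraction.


μ = E[X] = 8/7, a = 19.
Markov: P[X ≥ 19] ≤ μ/a = (8/7)/19 = 8/133.
Numerically: ≈ 0.060150.
(Since a = 19 > μ = 1.142857, the bound 8/133 is < 1 and informative.)

P[X ≥ 19] ≤ 8/133 ≈ 0.060150.


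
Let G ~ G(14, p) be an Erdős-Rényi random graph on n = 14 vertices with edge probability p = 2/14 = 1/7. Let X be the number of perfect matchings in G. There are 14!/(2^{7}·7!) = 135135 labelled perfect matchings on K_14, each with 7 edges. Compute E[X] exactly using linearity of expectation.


K_14 has 14!/(2^{7}·7!) = 135135 labelled perfect matchings.
For each such perfect matching H, let X_H = 1 if all 7 edges of H are present in G. Then P[X_H = 1] = p^{7} = (1/7)^{7} = 1/823543.
By linearity: E[X] = Σ_H E[X_H] = 135135 · p^{7} = 135135 · 1/823543 = 19305/117649.
Numerically: E[X] ≈ 0.16409.

E[X] = 135135 · (1/7)^{7} = 19305/117649 ≈ 0.16409.


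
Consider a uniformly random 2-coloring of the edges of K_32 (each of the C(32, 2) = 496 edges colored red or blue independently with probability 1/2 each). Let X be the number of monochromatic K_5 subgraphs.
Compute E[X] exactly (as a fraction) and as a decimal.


Let X = Σ_S X_S over the C(32, 5) = 201376 subsets S of size 5, where X_S = 1 if the K_5 on S is monochromatic.
For a fixed S, the K_5 on S has C(5, 2) = 10 edges. P[all 10 edges red] = (1/2)^10, and likewise for blue, so P[monochromatic] = 2·(1/2)^10 = 2^{1 − 10} = 1/512.
Summing: E[X] = C(32, 5) · 2^{1 − 10} = 201376 · 1/512 = 6293/16.
Numerically: E[X] ≈ 393.312.

E[X] = C(32,5)·2^(1−C(5,2)) = 6293/16 ≈ 393.312.


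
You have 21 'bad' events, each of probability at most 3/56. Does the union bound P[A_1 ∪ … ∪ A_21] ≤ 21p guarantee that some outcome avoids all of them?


Union bound: P[∪_{i=1}^{21} A_i] ≤ Σ_i P[A_i] ≤ 21·p = 21·(3/56) = 9/8.
Numerically: 9/8 ≈ 1.125000.
Is 9/8 < 1? NO.
Since the bound 9/8 is ≥ 1, the union bound is uninformative here; it does NOT by itself certify existence.

21·p = 9/8 ≈ 1.125000; existence NOT certified by the union bound.


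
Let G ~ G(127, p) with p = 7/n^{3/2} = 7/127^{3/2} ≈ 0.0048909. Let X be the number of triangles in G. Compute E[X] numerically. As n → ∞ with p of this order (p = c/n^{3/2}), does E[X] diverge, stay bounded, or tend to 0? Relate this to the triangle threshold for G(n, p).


Number of potential triangles: C(127, 3) = 333375.
Each occurs with probability p³ ≈ (0.0048909)³ ≈ 1.1699771e-07.
By linearity: E[X] = C(127, 3)·p³ ≈ 333375 · 1.1699771e-07 ≈ 0.03900.
Since α = 3/2 > 1, p = c/n^{3/2} = o(1/n) is below the triangle threshold p ~ 1/n. Asymptotically E[X] ~ (c³/6)·n^{3(1−α)} = (7³/6)·n^{-1.5} → 0, so by Markov's inequality G has no triangles w.h.p.

E[X] ≈ 0.03900; in regime p = Θ(1/n^{3/2}) E[X] tends to 0 (below the triangle threshold p ~ 1/n).


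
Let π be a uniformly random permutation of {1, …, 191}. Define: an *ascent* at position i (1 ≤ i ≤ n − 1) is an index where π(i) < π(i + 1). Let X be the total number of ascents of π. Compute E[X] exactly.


Write X = Σ X_I over i = 1, …, 190, with X_I the indicator of one ascent.
There are 190 indicators.
For each fixed i, the pair (π(i), π(i+1)) is a uniformly random ordered pair of distinct values from {1, …, 191}; by symmetry P[π(i) < π(i+1)] = 1/2.
By linearity: E[X] = 190 · (1/2) = (191 − 1) · (1/2) = 95 ≈ 95.0000.

E[X] = 95 = 95.0000.


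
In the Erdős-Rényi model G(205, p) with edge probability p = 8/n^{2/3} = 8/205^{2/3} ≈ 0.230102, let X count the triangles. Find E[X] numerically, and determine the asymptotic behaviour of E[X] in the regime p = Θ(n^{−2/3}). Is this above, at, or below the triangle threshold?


Number of potential triangles: C(205, 3) = 1414910.
Each occurs with probability p³ ≈ (0.230102)³ ≈ 1.21832243e-02.
By linearity: E[X] = C(205, 3)·p³ ≈ 1414910 · 1.21832243e-02 ≈ 17238.165854.
Since α = 2/3 < 1, p = c/n^{2/3} ≫ 1/n is above the triangle threshold p ~ 1/n. Asymptotically E[X] ~ (c³/6)·n^{3(1−α)} = (8³/6)·n^{1} → ∞; triangles are abundant w.h.p.

E[X] ≈ 17238.165854; in regime p = Θ(1/n^{2/3}) E[X] diverges (above the triangle threshold p ~ 1/n).


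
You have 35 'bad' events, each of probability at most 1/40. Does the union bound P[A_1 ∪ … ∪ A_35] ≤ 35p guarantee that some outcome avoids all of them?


Union bound: P[∪_{i=1}^{35} A_i] ≤ Σ_i P[A_i] ≤ 35·p = 35·(1/40) = 7/8.
Numerically: 7/8 ≈ 0.875000.
Is 7/8 < 1? YES.
Since P[∪ A_i] ≤ 7/8 < 1, the complement has P[∩ A_i^c] ≥ 1 − 7/8 = 1/8 > 0, so some outcome avoids every A_i.

35·p = 7/8 ≈ 0.875000; existence CERTIFIED by the union bound.


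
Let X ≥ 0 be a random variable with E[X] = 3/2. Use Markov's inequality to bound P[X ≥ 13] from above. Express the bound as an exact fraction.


μ = E[X] = 3/2, a = 13.
Markov: P[X ≥ 13] ≤ μ/a = (3/2)/13 = 3/26.
Numerically: ≈ 0.115.
(Since a = 13 > μ = 1.500, the bound 3/26 is < 1 and informative.)

P[X ≥ 13] ≤ 3/26 ≈ 0.115.


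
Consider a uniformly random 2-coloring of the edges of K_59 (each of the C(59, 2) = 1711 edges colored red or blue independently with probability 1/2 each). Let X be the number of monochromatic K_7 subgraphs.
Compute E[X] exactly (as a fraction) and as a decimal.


Let X = Σ_S X_S over the C(59, 7) = 341149446 subsets S of size 7, where X_S = 1 if the K_7 on S is monochromatic.
For a fixed S, the K_7 on S has C(7, 2) = 21 edges. P[all 21 edges red] = (1/2)^21, and likewise for blue, so P[monochromatic] = 2·(1/2)^21 = 2^{1 − 21} = 1/1048576.
By linearity: E[X] = C(59, 7) · 2^{1 − 21} = 341149446 · 1/1048576 = 170574723/524288.
Numerically: E[X] ≈ 325.34546.

E[X] = C(59,7)·2^(1−C(7,2)) = 170574723/524288 ≈ 325.34546.


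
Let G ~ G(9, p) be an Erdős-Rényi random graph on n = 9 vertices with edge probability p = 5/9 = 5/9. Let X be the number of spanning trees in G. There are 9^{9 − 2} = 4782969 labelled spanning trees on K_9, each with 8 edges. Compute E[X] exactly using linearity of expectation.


K_9 has 9^{9 − 2} = 4782969 labelled spanning trees.
For each such spanning tree H, let X_H = 1 if all 8 edges of H are present in G. Then P[X_H = 1] = p^{8} = (5/9)^{8} = 390625/43046721.
By linearity of expectation: E[X] = Σ_H E[X_H] = 4782969 · p^{8} = 4782969 · 390625/43046721 = 390625/9.
Numerically: E[X] ≈ 43403.

E[X] = 4782969 · (5/9)^{8} = 390625/9 ≈ 43403.


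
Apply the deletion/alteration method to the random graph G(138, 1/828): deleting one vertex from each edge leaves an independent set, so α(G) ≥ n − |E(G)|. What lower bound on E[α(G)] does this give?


E[|E(G)|] = C(138, 2)·p = 9453 · (1/828) = 137/12.
E[α(G)] ≥ n − E[|E(G)|] = 138 − 137/12 = 1519/12.
Numerically: ≈ 126.583.
(This is only a lower bound; the true E[α(G)] may be larger.)

E[α(G)] ≥ 1519/12 ≈ 126.583.


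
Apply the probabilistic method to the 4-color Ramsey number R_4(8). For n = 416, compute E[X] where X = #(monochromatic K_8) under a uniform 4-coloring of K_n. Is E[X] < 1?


E[X] = C(416, 8) · 4^{1 − 28} = 20788229335792620 · 4^{−27} = 20788229335792620/18014398509481984.
As a reduced fraction: E[X] = 5197057333948155/4503599627370496 ≈ 1.1539785.
Is E[X] < 1? NO.
Since E[X] ≥ 1, the first-moment bound is inconclusive at n = 416; it does NOT by itself certify R_4(8) > 416.

E[X] = 5197057333948155/4503599627370496 ≈ 1.1539785; E[X] ≥ 1; first-moment method inconclusive here.


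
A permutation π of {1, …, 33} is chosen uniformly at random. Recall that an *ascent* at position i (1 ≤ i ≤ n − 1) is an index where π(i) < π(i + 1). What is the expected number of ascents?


Write X = Σ X_I over i = 1, …, 32, with X_I the indicator of one ascent.
There are 32 indicators.
For each fixed i, the pair (π(i), π(i+1)) is a uniformly random ordered pair of distinct values from {1, …, 33}; by symmetry P[π(i) < π(i+1)] = 1/2.
By linearity: E[X] = 32 · (1/2) = (33 − 1) · (1/2) = 16 ≈ 16.0000.

E[X] = 16 = 16.0000.


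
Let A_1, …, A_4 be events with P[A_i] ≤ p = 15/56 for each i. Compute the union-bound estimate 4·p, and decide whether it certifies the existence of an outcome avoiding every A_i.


Union bound: P[∪_{i=1}^{4} A_i] ≤ Σ_i P[A_i] ≤ 4·p = 4·(15/56) = 15/14.
Numerically: 15/14 ≈ 1.071.
Is 15/14 < 1? NO.
Since the bound 15/14 is ≥ 1, the union bound is uninformative here; it does NOT by itself certify existence.

4·p = 15/14 ≈ 1.071; existence NOT certified by the union bound.


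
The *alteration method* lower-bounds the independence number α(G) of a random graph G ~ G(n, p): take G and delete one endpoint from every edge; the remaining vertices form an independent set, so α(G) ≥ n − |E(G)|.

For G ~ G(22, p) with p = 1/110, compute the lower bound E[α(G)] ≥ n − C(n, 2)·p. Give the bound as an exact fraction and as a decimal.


E[|E(G)|] = C(22, 2)·p = 231 · (1/110) = 21/10.
E[α(G)] ≥ n − E[|E(G)|] = 22 − 21/10 = 199/10.
Numerically: ≈ 19.900000.
(This is only a lower bound; the true E[α(G)] may be larger.)

E[α(G)] ≥ 199/10 ≈ 19.900000.


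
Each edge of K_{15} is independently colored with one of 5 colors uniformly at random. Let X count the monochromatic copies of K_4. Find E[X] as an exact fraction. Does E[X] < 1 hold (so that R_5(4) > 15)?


E[X] = C(15, 4) · 5^{1 − 6} = 1365 · 5^{−5} = 1365/3125.
As a reduced fraction: E[X] = 273/625 ≈ 0.436800.
Is E[X] < 1? YES.
Since E[X] < 1, there exists a 5-coloring of K_{15} with no monochromatic K_4; hence R_5(4) > 15.

E[X] = 273/625 ≈ 0.436800; E[X] < 1, so R_5(4) > 15.


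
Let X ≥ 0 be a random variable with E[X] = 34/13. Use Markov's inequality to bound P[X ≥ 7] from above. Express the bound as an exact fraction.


μ = E[X] = 34/13, a = 7.
Markov: P[X ≥ 7] ≤ μ/a = (34/13)/7 = 34/91.
Numerically: ≈ 0.37363.
(Since a = 7 > μ = 2.61538, the bound 34/91 is < 1 and informative.)

P[X ≥ 7] ≤ 34/91 ≈ 0.37363.


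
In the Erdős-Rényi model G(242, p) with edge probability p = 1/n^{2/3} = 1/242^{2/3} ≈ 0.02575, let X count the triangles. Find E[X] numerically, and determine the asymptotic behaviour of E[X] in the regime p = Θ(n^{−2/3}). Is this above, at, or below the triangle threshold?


Number of potential triangles: C(242, 3) = 2332880.
Each occurs with probability p³ ≈ (0.02575)³ ≈ 1.707534e-05.
By linearity: E[X] = C(242, 3)·p³ ≈ 2332880 · 1.707534e-05 ≈ 39.8347.
Since α = 2/3 < 1, p = c/n^{2/3} ≫ 1/n is above the triangle threshold p ~ 1/n. Asymptotically E[X] ~ (c³/6)·n^{3(1−α)} = (1³/6)·n^{1} → ∞; triangles are abundant w.h.p.

E[X] ≈ 39.8347; in regime p = Θ(1/n^{2/3}) E[X] diverges (above the triangle threshold p ~ 1/n).


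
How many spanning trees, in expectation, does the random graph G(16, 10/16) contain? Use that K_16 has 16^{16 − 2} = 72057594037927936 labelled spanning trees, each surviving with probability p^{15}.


K_16 has 16^{16 − 2} = 72057594037927936 labelled spanning trees.
For each such spanning tree H, let X_H = 1 if all 15 edges of H are present in G. Then P[X_H = 1] = p^{15} = (5/8)^{15} = 30517578125/35184372088832.
By linearity of expectation: E[X] = Σ_H E[X_H] = 72057594037927936 · p^{15} = 72057594037927936 · 30517578125/35184372088832 = 62500000000000.
Numerically: E[X] ≈ 6.25e+13.

E[X] = 72057594037927936 · (5/8)^{15} = 62500000000000 ≈ 6.25e+13.


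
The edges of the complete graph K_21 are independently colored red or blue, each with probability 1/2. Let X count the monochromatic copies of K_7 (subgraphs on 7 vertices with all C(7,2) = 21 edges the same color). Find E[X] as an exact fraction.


Let X = Σ_S X_S over the C(21, 7) = 116280 subsets S of size 7, where X_S = 1 if the K_7 on S is monochromatic.
For a fixed S, the K_7 on S has C(7, 2) = 21 edges. P[all 21 edges red] = (1/2)^21, and likewise for blue, so P[monochromatic] = 2·(1/2)^21 = 2^{1 − 21} = 1/1048576.
By linearity of expectation: E[X] = C(21, 7) · 2^{1 − 21} = 116280 · 1/1048576 = 14535/131072.
Numerically: E[X] ≈ 0.11089.

E[X] = C(21,7)·2^(1−C(7,2)) = 14535/131072 ≈ 0.11089.


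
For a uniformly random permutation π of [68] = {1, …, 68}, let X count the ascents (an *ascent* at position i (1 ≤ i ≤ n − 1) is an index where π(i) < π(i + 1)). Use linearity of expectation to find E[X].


Write X = Σ X_I over i = 1, …, 67, with X_I the indicator of one ascent.
There are 67 indicators.
For each fixed i, the pair (π(i), π(i+1)) is a uniformly random ordered pair of distinct values from {1, …, 68}; by symmetry P[π(i) < π(i+1)] = 1/2.
By linearity: E[X] = 67 · (1/2) = (68 − 1) · (1/2) = 67/2 ≈ 33.500.

E[X] = 67/2 = 33.500.


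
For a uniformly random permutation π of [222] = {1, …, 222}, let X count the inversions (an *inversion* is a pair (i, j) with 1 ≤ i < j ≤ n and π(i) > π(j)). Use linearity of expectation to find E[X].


Write X = Σ X_I over the C(222, 2) = 24531 pairs i < j, with X_I the indicator of one inversion.
There are 24531 indicators.
For each fixed pair i < j, the values π(i) and π(j) are two distinct elements of {1, …, 222} in uniformly random order; by symmetry P[π(i) > π(j)] = 1/2.
By linearity: E[X] = 24531 · (1/2) = C(222, 2) · (1/2) = 24531/2 = 24531/2 ≈ 12265.50000.

E[X] = 24531/2 = 12265.50000.


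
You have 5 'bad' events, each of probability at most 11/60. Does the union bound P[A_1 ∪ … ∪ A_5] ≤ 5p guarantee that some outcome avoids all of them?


Union bound: P[∪_{i=1}^{5} A_i] ≤ Σ_i P[A_i] ≤ 5·p = 5·(11/60) = 11/12.
Numerically: 11/12 ≈ 0.916667.
Is 11/12 < 1? YES.
Since P[∪ A_i] ≤ 11/12 < 1, the complement has P[∩ A_i^c] ≥ 1 − 11/12 = 1/12 > 0, so some outcome avoids every A_i.

5·p = 11/12 ≈ 0.916667; existence CERTIFIED by the union bound.


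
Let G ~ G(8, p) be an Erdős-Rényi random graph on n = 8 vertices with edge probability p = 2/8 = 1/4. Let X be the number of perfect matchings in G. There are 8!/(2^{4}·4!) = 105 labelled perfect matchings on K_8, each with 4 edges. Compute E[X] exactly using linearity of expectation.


K_8 has 8!/(2^{4}·4!) = 105 labelled perfect matchings.
For each such perfect matching H, let X_H = 1 if all 4 edges of H are present in G. Then P[X_H = 1] = p^{4} = (1/4)^{4} = 1/256.
By linearity: E[X] = Σ_H E[X_H] = 105 · p^{4} = 105 · 1/256 = 105/256.
Numerically: E[X] ≈ 0.4102.

E[X] = 105 · (1/4)^{4} = 105/256 ≈ 0.4102.


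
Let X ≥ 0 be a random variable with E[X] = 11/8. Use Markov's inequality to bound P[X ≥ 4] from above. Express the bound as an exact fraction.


μ = E[X] = 11/8, a = 4.
Markov: P[X ≥ 4] ≤ μ/a = (11/8)/4 = 11/32.
Numerically: ≈ 0.343750.
(Since a = 4 > μ = 1.375000, the bound 11/32 is < 1 and informative.)

P[X ≥ 4] ≤ 11/32 ≈ 0.343750.


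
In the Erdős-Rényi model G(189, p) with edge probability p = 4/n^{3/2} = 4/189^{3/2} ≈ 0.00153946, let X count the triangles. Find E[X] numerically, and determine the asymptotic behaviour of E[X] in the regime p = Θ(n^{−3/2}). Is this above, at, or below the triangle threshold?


Number of potential triangles: C(189, 3) = 1107414.
Each occurs with probability p³ ≈ (0.00153946)³ ≈ 3.64839503e-09.
By linearity: E[X] = C(189, 3)·p³ ≈ 1107414 · 3.64839503e-09 ≈ 0.004040.
Since α = 3/2 > 1, p = c/n^{3/2} = o(1/n) is below the triangle threshold p ~ 1/n. Asymptotically E[X] ~ (c³/6)·n^{3(1−α)} = (4³/6)·n^{-1.5} → 0, so by Markov's inequality G has no triangles w.h.p.

E[X] ≈ 0.004040; in regime p = Θ(1/n^{3/2}) E[X] tends to 0 (below the triangle threshold p ~ 1/n).


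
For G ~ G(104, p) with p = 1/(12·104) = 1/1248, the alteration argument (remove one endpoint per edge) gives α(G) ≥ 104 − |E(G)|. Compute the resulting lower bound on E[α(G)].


E[|E(G)|] = C(104, 2)·p = 5356 · (1/1248) = 103/24.
E[α(G)] ≥ n − E[|E(G)|] = 104 − 103/24 = 2393/24.
Numerically: ≈ 99.70833.
(This is only a lower bound; the true E[α(G)] may be larger.)

E[α(G)] ≥ 2393/24 ≈ 99.70833.


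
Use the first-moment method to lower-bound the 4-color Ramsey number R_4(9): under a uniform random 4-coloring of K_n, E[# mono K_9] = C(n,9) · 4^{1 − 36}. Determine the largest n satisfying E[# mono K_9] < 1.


We need C(n, 9) · 4^{1 − 36} < 1, i.e. C(n, 9) < 4^{36 − 1} = 1180591620717411303424.
Check values of n near the boundary:
  n = 908: C(908, 9) = 1111058428637338083100; 1111058428637338083100 < 1180591620717411303424? YES
  n = 909: C(909, 9) = 1122169012923711463931; 1122169012923711463931 < 1180591620717411303424? YES
  n = 910: C(910, 9) = 1133378248346922788210; 1133378248346922788210 < 1180591620717411303424? YES
  n = 911: C(911, 9) = 1144686900492291197405; 1144686900492291197405 < 1180591620717411303424? YES
  n = 912: C(912, 9) = 1156095740032081475120; 1156095740032081475120 < 1180591620717411303424? YES
  n = 913: C(913, 9) = 1167605542753639808390; 1167605542753639808390 < 1180591620717411303424? YES
  n = 914: C(914, 9) = 1179217089587653905932; 1179217089587653905932 < 1180591620717411303424? YES
  n = 915: C(915, 9) = 1190931166636537885130; 1190931166636537885130 < 1180591620717411303424? NO
  n = 916: C(916, 9) = 1202748565202942340440; 1202748565202942340440 < 1180591620717411303424? NO
The largest n with C(n, 9) < 1180591620717411303424 is n = 914 (where E[X] = 294804272396913476483/295147905179352825856 ≈ 0.9988357). Hence R_4(9) > 914, i.e. R_4(9) ≥ 915.

Largest n = 914; hence R_4(9) > 914.


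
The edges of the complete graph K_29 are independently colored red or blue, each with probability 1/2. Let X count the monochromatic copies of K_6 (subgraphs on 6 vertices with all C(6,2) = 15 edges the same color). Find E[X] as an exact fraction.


Let X = Σ_S X_S over the C(29, 6) = 475020 subsets S of size 6, where X_S = 1 if the K_6 on S is monochromatic.
For a fixed S, the K_6 on S has C(6, 2) = 15 edges. P[all 15 edges red] = (1/2)^15, and likewise for blue, so P[monochromatic] = 2·(1/2)^15 = 2^{1 − 15} = 1/16384.
By linearity: E[X] = C(29, 6) · 2^{1 − 15} = 475020 · 1/16384 = 118755/4096.
Numerically: E[X] ≈ 28.99292.

E[X] = C(29,6)·2^(1−C(6,2)) = 118755/4096 ≈ 28.99292.


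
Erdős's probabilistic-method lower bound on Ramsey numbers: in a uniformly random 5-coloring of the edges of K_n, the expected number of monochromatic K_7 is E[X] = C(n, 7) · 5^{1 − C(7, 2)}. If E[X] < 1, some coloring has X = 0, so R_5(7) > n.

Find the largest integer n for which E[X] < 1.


We need C(n, 7) · 5^{1 − 21} < 1, i.e. C(n, 7) < 5^{21 − 1} = 95367431640625.
Check values of n near the boundary:
  n = 332: C(332, 7) = 82772214646616; 82772214646616 < 95367431640625? YES
  n = 333: C(333, 7) = 84549532139028; 84549532139028 < 95367431640625? YES
  n = 334: C(334, 7) = 86359460961576; 86359460961576 < 95367431640625? YES
  n = 335: C(335, 7) = 88202498238195; 88202498238195 < 95367431640625? YES
  n = 336: C(336, 7) = 90079147136880; 90079147136880 < 95367431640625? YES
  n = 337: C(337, 7) = 91989916924632; 91989916924632 < 95367431640625? YES
  n = 338: C(338, 7) = 93935323022736; 93935323022736 < 95367431640625? YES
  n = 339: C(339, 7) = 95915887062372; 95915887062372 < 95367431640625? NO
  n = 340: C(340, 7) = 97932136940560; 97932136940560 < 95367431640625? NO
The largest n with C(n, 7) < 95367431640625 is n = 338 (where E[X] = 93935323022736/95367431640625 ≈ 0.98498). Hence R_5(7) > 338, i.e. R_5(7) ≥ 339.

Largest n = 338; hence R_5(7) > 338.


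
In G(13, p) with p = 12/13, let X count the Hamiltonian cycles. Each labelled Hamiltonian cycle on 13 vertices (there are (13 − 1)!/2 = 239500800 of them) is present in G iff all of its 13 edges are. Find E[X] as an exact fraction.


K_13 has (13 − 1)!/2 = 239500800 labelled Hamiltonian cycles.
For each such Hamiltonian cycle H, let X_H = 1 if all 13 edges of H are present in G. Then P[X_H = 1] = p^{13} = (12/13)^{13} = 106993205379072/302875106592253.
By linearity of expectation: E[X] = Σ_H E[X_H] = 239500800 · p^{13} = 239500800 · 106993205379072/302875106592253 = 25624958282852047257600/302875106592253.
Numerically: E[X] ≈ 8.4606e+07.

E[X] = 239500800 · (12/13)^{13} = 25624958282852047257600/302875106592253 ≈ 8.4606e+07.


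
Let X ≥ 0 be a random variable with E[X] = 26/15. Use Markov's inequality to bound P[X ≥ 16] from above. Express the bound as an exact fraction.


μ = E[X] = 26/15, a = 16.
Markov: P[X ≥ 16] ≤ μ/a = (26/15)/16 = 13/120.
Numerically: ≈ 0.10833.
(Since a = 16 > μ = 1.73333, the bound 13/120 is < 1 and informative.)

P[X ≥ 16] ≤ 13/120 ≈ 0.10833.


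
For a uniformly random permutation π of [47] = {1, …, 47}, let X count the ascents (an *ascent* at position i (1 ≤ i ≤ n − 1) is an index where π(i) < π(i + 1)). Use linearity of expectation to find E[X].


Write X = Σ X_I over i = 1, …, 46, with X_I the indicator of one ascent.
There are 46 indicators.
For each fixed i, the pair (π(i), π(i+1)) is a uniformly random ordered pair of distinct values from {1, …, 47}; by symmetry P[π(i) < π(i+1)] = 1/2.
By linearity: E[X] = 46 · (1/2) = (47 − 1) · (1/2) = 23 ≈ 23.000000.

E[X] = 23 = 23.000000.


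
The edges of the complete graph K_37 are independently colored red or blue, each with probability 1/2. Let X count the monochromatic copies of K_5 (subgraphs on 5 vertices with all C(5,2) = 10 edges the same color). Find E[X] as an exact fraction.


Let X = Σ_S X_S over the C(37, 5) = 435897 subsets S of size 5, where X_S = 1 if the K_5 on S is monochromatic.
For a fixed S, the K_5 on S has C(5, 2) = 10 edges. P[all 10 edges red] = (1/2)^10, and likewise for blue, so P[monochromatic] = 2·(1/2)^10 = 2^{1 − 10} = 1/512.
By linearity of expectation: E[X] = C(37, 5) · 2^{1 − 10} = 435897 · 1/512 = 435897/512.
Numerically: E[X] ≈ 851.3613.

E[X] = C(37,5)·2^(1−C(5,2)) = 435897/512 ≈ 851.3613.


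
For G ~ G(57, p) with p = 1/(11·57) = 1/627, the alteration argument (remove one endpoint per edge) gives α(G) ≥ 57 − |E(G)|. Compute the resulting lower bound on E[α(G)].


E[|E(G)|] = C(57, 2)·p = 1596 · (1/627) = 28/11.
E[α(G)] ≥ n − E[|E(G)|] = 57 − 28/11 = 599/11.
Numerically: ≈ 54.455.
(This is only a lower bound; the true E[α(G)] may be larger.)

E[α(G)] ≥ 599/11 ≈ 54.455.


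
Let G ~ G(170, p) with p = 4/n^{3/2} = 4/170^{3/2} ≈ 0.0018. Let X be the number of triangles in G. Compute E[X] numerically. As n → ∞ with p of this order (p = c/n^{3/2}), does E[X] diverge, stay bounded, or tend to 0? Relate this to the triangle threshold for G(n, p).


Number of potential triangles: C(170, 3) = 804440.
Each occurs with probability p³ ≈ (0.0018)³ ≈ 5.87706e-09.
By linearity: E[X] = C(170, 3)·p³ ≈ 804440 · 5.87706e-09 ≈ 0.005.
Since α = 3/2 > 1, p = c/n^{3/2} = o(1/n) is below the triangle threshold p ~ 1/n. Asymptotically E[X] ~ (c³/6)·n^{3(1−α)} = (4³/6)·n^{-1.5} → 0, so by Markov's inequality G has no triangles w.h.p.

E[X] ≈ 0.005; in regime p = Θ(1/n^{3/2}) E[X] tends to 0 (below the triangle threshold p ~ 1/n).


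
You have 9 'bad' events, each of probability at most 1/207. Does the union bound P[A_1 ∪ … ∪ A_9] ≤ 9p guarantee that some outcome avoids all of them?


Union bound: P[∪_{i=1}^{9} A_i] ≤ Σ_i P[A_i] ≤ 9·p = 9·(1/207) = 1/23.
Numerically: 1/23 ≈ 0.04348.
Is 1/23 < 1? YES.
Since P[∪ A_i] ≤ 1/23 < 1, the complement has P[∩ A_i^c] ≥ 1 − 1/23 = 22/23 > 0, so some outcome avoids every A_i.

9·p = 1/23 ≈ 0.04348; existence CERTIFIED by the union bound.


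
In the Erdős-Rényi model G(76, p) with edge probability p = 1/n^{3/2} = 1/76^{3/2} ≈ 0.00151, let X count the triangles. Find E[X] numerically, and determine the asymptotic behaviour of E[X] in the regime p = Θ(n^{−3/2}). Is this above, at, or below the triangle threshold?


Number of potential triangles: C(76, 3) = 70300.
Each occurs with probability p³ ≈ (0.00151)³ ≈ 3.43826e-09.
By linearity: E[X] = C(76, 3)·p³ ≈ 70300 · 3.43826e-09 ≈ 0.000.
Since α = 3/2 > 1, p = c/n^{3/2} = o(1/n) is below the triangle threshold p ~ 1/n. Asymptotically E[X] ~ (c³/6)·n^{3(1−α)} = (1³/6)·n^{-1.5} → 0, so by Markov's inequality G has no triangles w.h.p.

E[X] ≈ 0.000; in regime p = Θ(1/n^{3/2}) E[X] tends to 0 (below the triangle threshold p ~ 1/n).


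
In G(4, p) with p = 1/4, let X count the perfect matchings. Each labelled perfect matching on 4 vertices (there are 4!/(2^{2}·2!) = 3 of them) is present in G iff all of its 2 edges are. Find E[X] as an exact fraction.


K_4 has 4!/(2^{2}·2!) = 3 labelled perfect matchings.
For each such perfect matching H, let X_H = 1 if all 2 edges of H are present in G. Then P[X_H = 1] = p^{2} = (1/4)^{2} = 1/16.
By linearity of expectation: E[X] = Σ_H E[X_H] = 3 · p^{2} = 3 · 1/16 = 3/16.
Numerically: E[X] ≈ 0.1875.

E[X] = 3 · (1/4)^{2} = 3/16 ≈ 0.1875.


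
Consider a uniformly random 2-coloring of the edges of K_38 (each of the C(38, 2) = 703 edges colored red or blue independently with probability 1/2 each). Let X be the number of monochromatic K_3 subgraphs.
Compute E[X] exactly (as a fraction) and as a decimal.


Let X = Σ_S X_S over the C(38, 3) = 8436 subsets S of size 3, where X_S = 1 if the K_3 on S is monochromatic.
For a fixed S, the K_3 on S has C(3, 2) = 3 edges. P[all 3 edges red] = (1/2)^3, and likewise for blue, so P[monochromatic] = 2·(1/2)^3 = 2^{1 − 3} = 1/4.
By linearity of expectation: E[X] = C(38, 3) · 2^{1 − 3} = 8436 · 1/4 = 2109.
Numerically: E[X] ≈ 2109.00000.

E[X] = C(38,3)·2^(1−C(3,2)) = 2109 ≈ 2109.00000.


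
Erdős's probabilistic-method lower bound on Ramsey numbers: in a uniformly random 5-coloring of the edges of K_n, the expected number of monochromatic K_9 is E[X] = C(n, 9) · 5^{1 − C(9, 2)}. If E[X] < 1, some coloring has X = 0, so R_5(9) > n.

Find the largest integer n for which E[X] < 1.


We need C(n, 9) · 5^{1 − 36} < 1, i.e. C(n, 9) < 5^{36 − 1} = 2910383045673370361328125.
Check values of n near the boundary:
  n = 2165: C(2165, 9) = 2832220612024886803272630; 2832220612024886803272630 < 2910383045673370361328125? YES
  n = 2166: C(2166, 9) = 2844037944203015677277940; 2844037944203015677277940 < 2910383045673370361328125? YES
  n = 2167: C(2167, 9) = 2855899084841489792706810; 2855899084841489792706810 < 2910383045673370361328125? YES
  n = 2168: C(2168, 9) = 2867804175977929537095120; 2867804175977929537095120 < 2910383045673370361328125? YES
  n = 2169: C(2169, 9) = 2879753360044504243499683; 2879753360044504243499683 < 2910383045673370361328125? YES
  n = 2170: C(2170, 9) = 2891746779868845075610510; 2891746779868845075610510 < 2910383045673370361328125? YES
  n = 2171: C(2171, 9) = 2903784578674959601827205; 2903784578674959601827205 < 2910383045673370361328125? YES
  n = 2172: C(2172, 9) = 2915866900084148060642020; 2915866900084148060642020 < 2910383045673370361328125? NO
  n = 2173: C(2173, 9) = 2927993888115921319674265; 2927993888115921319674265 < 2910383045673370361328125? NO
The largest n with C(n, 9) < 2910383045673370361328125 is n = 2171 (where E[X] = 580756915734991920365441/582076609134674072265625 ≈ 0.9977). Hence R_5(9) > 2171, i.e. R_5(9) ≥ 2172.

Largest n = 2171; hence R_5(9) > 2171.


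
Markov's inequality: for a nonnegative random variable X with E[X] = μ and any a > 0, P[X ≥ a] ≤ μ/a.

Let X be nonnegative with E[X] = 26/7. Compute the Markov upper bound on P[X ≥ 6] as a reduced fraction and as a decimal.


μ = E[X] = 26/7, a = 6.
Markov: P[X ≥ 6] ≤ μ/a = (26/7)/6 = 13/21.
Numerically: ≈ 0.619048.
(Since a = 6 > μ = 3.714286, the bound 13/21 is < 1 and informative.)

P[X ≥ 6] ≤ 13/21 ≈ 0.619048.


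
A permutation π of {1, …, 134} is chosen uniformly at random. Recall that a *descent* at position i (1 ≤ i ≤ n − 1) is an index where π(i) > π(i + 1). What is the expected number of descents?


Write X = Σ X_I over i = 1, …, 133, with X_I the indicator of one descent.
There are 133 indicators.
For each fixed i, the pair (π(i), π(i+1)) is a uniformly random ordered pair of distinct values from {1, …, 134}; by symmetry P[π(i) > π(i+1)] = 1/2.
By linearity: E[X] = 133 · (1/2) = (134 − 1) · (1/2) = 133/2 ≈ 66.500.

E[X] = 133/2 = 66.500.


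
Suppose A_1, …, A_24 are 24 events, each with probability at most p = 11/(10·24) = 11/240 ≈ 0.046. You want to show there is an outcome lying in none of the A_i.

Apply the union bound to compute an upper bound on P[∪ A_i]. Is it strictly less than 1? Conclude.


Union bound: P[∪_{i=1}^{24} A_i] ≤ Σ_i P[A_i] ≤ 24·p = 24·(11/240) = 11/10.
Numerically: 11/10 ≈ 1.100.
Is 11/10 < 1? NO.
Since the bound 11/10 is ≥ 1, the union bound is uninformative here; it does NOT by itself certify existence.

24·p = 11/10 ≈ 1.100; existence NOT certified by the union bound.


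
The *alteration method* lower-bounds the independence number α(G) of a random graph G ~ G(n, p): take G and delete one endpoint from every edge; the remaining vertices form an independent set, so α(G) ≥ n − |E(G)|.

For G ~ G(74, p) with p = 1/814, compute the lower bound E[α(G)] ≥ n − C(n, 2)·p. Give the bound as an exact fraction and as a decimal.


E[|E(G)|] = C(74, 2)·p = 2701 · (1/814) = 73/22.
E[α(G)] ≥ n − E[|E(G)|] = 74 − 73/22 = 1555/22.
Numerically: ≈ 70.681818.
(This is only a lower bound; the true E[α(G)] may be larger.)

E[α(G)] ≥ 1555/22 ≈ 70.681818.


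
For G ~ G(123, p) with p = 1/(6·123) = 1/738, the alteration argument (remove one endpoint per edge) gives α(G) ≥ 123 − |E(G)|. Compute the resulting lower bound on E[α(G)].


E[|E(G)|] = C(123, 2)·p = 7503 · (1/738) = 61/6.
E[α(G)] ≥ n − E[|E(G)|] = 123 − 61/6 = 677/6.
Numerically: ≈ 112.8333.
(This is only a lower bound; the true E[α(G)] may be larger.)

E[α(G)] ≥ 677/6 ≈ 112.8333.


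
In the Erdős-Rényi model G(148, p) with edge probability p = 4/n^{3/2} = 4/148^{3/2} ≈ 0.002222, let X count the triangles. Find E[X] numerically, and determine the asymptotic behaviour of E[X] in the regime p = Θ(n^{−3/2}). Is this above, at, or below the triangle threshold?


Number of potential triangles: C(148, 3) = 529396.
Each occurs with probability p³ ≈ (0.002222)³ ≈ 1.096484e-08.
By linearity: E[X] = C(148, 3)·p³ ≈ 529396 · 1.096484e-08 ≈ 0.0058.
Since α = 3/2 > 1, p = c/n^{3/2} = o(1/n) is below the triangle threshold p ~ 1/n. Asymptotically E[X] ~ (c³/6)·n^{3(1−α)} = (4³/6)·n^{-1.5} → 0, so by Markov's inequality G has no triangles w.h.p.

E[X] ≈ 0.0058; in regime p = Θ(1/n^{3/2}) E[X] tends to 0 (below the triangle threshold p ~ 1/n).


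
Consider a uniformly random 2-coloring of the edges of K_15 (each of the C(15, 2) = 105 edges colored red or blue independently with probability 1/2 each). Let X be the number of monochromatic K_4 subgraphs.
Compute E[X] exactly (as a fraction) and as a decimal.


Let X = Σ_S X_S over the C(15, 4) = 1365 subsets S of size 4, where X_S = 1 if the K_4 on S is monochromatic.
For a fixed S, the K_4 on S has C(4, 2) = 6 edges. P[all 6 edges red] = (1/2)^6, and likewise for blue, so P[monochromatic] = 2·(1/2)^6 = 2^{1 − 6} = 1/32.
By linearity: E[X] = C(15, 4) · 2^{1 − 6} = 1365 · 1/32 = 1365/32.
Numerically: E[X] ≈ 42.656.

E[X] = C(15,4)·2^(1−C(4,2)) = 1365/32 ≈ 42.656.


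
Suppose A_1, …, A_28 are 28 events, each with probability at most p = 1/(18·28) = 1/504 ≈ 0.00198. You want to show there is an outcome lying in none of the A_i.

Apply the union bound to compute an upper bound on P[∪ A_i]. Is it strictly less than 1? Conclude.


Union bound: P[∪_{i=1}^{28} A_i] ≤ Σ_i P[A_i] ≤ 28·p = 28·(1/504) = 1/18.
Numerically: 1/18 ≈ 0.05556.
Is 1/18 < 1? YES.
Since P[∪ A_i] ≤ 1/18 < 1, the complement has P[∩ A_i^c] ≥ 1 − 1/18 = 17/18 > 0, so some outcome avoids every A_i.

28·p = 1/18 ≈ 0.05556; existence CERTIFIED by the union bound.


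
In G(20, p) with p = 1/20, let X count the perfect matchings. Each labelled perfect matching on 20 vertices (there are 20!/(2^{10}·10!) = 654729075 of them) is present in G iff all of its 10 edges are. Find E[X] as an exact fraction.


K_20 has 20!/(2^{10}·10!) = 654729075 labelled perfect matchings.
For each such perfect matching H, let X_H = 1 if all 10 edges of H are present in G. Then P[X_H = 1] = p^{10} = (1/20)^{10} = 1/10240000000000.
Summing the indicators: E[X] = Σ_H E[X_H] = 654729075 · p^{10} = 654729075 · 1/10240000000000 = 26189163/409600000000.
Numerically: E[X] ≈ 6.39e-05.

E[X] = 654729075 · (1/20)^{10} = 26189163/409600000000 ≈ 6.39e-05.


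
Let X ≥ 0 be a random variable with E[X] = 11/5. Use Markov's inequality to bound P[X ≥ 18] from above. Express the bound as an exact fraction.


μ = E[X] = 11/5, a = 18.
Markov: P[X ≥ 18] ≤ μ/a = (11/5)/18 = 11/90.
Numerically: ≈ 0.122.
(Since a = 18 > μ = 2.200, the bound 11/90 is < 1 and informative.)

P[X ≥ 18] ≤ 11/90 ≈ 0.122.


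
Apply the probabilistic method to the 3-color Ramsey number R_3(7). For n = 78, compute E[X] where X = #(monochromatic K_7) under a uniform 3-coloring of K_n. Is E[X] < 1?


E[X] = C(78, 7) · 3^{1 − 21} = 2641902120 · 3^{−20} = 2641902120/3486784401.
As a reduced fraction: E[X] = 293544680/387420489 ≈ 0.7576901.
Is E[X] < 1? YES.
Since E[X] < 1, there exists a 3-coloring of K_{78} with no monochromatic K_7; hence R_3(7) > 78.

E[X] = 293544680/387420489 ≈ 0.7576901; E[X] < 1, so R_3(7) > 78.


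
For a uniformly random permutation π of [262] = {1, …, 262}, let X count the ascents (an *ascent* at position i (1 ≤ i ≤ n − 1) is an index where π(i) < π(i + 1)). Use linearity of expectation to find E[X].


Write X = Σ X_I over i = 1, …, 261, with X_I the indicator of one ascent.
There are 261 indicators.
For each fixed i, the pair (π(i), π(i+1)) is a uniformly random ordered pair of distinct values from {1, …, 262}; by symmetry P[π(i) < π(i+1)] = 1/2.
By linearity: E[X] = 261 · (1/2) = (262 − 1) · (1/2) = 261/2 ≈ 130.500.

E[X] = 261/2 = 130.500.


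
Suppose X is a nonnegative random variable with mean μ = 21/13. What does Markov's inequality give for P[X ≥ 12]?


μ = E[X] = 21/13, a = 12.
Markov: P[X ≥ 12] ≤ μ/a = (21/13)/12 = 7/52.
Numerically: ≈ 0.13462.
(Since a = 12 > μ = 1.61538, the bound 7/52 is < 1 and informative.)

P[X ≥ 12] ≤ 7/52 ≈ 0.13462.


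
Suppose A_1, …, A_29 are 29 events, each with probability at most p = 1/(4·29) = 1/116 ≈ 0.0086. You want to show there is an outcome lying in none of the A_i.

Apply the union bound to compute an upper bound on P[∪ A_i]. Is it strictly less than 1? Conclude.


Union bound: P[∪_{i=1}^{29} A_i] ≤ Σ_i P[A_i] ≤ 29·p = 29·(1/116) = 1/4.
Numerically: 1/4 ≈ 0.2500.
Is 1/4 < 1? YES.
Since P[∪ A_i] ≤ 1/4 < 1, the complement has P[∩ A_i^c] ≥ 1 − 1/4 = 3/4 > 0, so some outcome avoids every A_i.

29·p = 1/4 ≈ 0.2500; existence CERTIFIED by the union bound.


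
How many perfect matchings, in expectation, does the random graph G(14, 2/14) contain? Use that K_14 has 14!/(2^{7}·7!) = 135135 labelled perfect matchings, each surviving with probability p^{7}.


K_14 has 14!/(2^{7}·7!) = 135135 labelled perfect matchings.
For each such perfect matching H, let X_H = 1 if all 7 edges of H are present in G. Then P[X_H = 1] = p^{7} = (1/7)^{7} = 1/823543.
By linearity of expectation: E[X] = Σ_H E[X_H] = 135135 · p^{7} = 135135 · 1/823543 = 19305/117649.
Numerically: E[X] ≈ 0.16409.

E[X] = 135135 · (1/7)^{7} = 19305/117649 ≈ 0.16409.


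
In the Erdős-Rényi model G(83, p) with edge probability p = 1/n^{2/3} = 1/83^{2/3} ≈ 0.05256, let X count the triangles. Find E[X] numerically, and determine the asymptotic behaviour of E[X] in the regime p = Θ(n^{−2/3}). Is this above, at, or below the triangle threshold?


Number of potential triangles: C(83, 3) = 91881.
Each occurs with probability p³ ≈ (0.05256)³ ≈ 1.451589e-04.
By linearity: E[X] = C(83, 3)·p³ ≈ 91881 · 1.451589e-04 ≈ 13.3373.
Since α = 2/3 < 1, p = c/n^{2/3} ≫ 1/n is above the triangle threshold p ~ 1/n. Asymptotically E[X] ~ (c³/6)·n^{3(1−α)} = (1³/6)·n^{1} → ∞; triangles are abundant w.h.p.

E[X] ≈ 13.3373; in regime p = Θ(1/n^{2/3}) E[X] diverges (above the triangle threshold p ~ 1/n).


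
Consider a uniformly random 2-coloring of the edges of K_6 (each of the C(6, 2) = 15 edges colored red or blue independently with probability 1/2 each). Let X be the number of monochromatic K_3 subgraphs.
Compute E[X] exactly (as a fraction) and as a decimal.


Let X = Σ_S X_S over the C(6, 3) = 20 subsets S of size 3, where X_S = 1 if the K_3 on S is monochromatic.
For a fixed S, the K_3 on S has C(3, 2) = 3 edges. P[all 3 edges red] = (1/2)^3, and likewise for blue, so P[monochromatic] = 2·(1/2)^3 = 2^{1 − 3} = 1/4.
By linearity of expectation: E[X] = C(6, 3) · 2^{1 − 3} = 20 · 1/4 = 5.
Numerically: E[X] ≈ 5.00000.

E[X] = C(6,3)·2^(1−C(3,2)) = 5 ≈ 5.00000.


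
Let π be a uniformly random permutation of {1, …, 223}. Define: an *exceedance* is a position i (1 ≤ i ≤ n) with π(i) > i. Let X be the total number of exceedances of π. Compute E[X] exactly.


Write X = Σ_{i=1}^{223} X_i, where X_i = 1_{π(i) > i}.
For each fixed i, π(i) is uniform over {1, …, 223} (marginal of a uniform permutation), so P[π(i) > i] = (n − i)/n. Summing: Σ_{i=1}^{223} (n − i)/n = (0 + 1 + … + 222)/223 = 223(223 − 1)/(2·223) = (223 − 1)/2.
Hence E[X] = Σ_{i=1}^{223} (223 − i)/223 = 111 ≈ 111.000.

E[X] = 111 = 111.000.


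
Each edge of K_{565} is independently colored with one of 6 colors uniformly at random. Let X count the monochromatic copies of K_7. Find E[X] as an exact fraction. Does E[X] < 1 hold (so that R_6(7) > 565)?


E[X] = C(565, 7) · 6^{1 − 21} = 3513212521235560 · 6^{−20} = 3513212521235560/3656158440062976.
As a reduced fraction: E[X] = 439151565154445/457019805007872 ≈ 0.9609.
Is E[X] < 1? YES.
Since E[X] < 1, there exists a 6-coloring of K_{565} with no monochromatic K_7; hence R_6(7) > 565.

E[X] = 439151565154445/457019805007872 ≈ 0.9609; E[X] < 1, so R_6(7) > 565.


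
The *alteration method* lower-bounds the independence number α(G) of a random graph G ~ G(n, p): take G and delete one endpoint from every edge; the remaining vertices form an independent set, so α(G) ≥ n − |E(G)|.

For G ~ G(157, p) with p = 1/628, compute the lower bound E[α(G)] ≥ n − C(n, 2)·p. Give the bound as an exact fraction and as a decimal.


E[|E(G)|] = C(157, 2)·p = 12246 · (1/628) = 39/2.
E[α(G)] ≥ n − E[|E(G)|] = 157 − 39/2 = 275/2.
Numerically: ≈ 137.50000.
(This is only a lower bound; the true E[α(G)] may be larger.)

E[α(G)] ≥ 275/2 ≈ 137.50000.


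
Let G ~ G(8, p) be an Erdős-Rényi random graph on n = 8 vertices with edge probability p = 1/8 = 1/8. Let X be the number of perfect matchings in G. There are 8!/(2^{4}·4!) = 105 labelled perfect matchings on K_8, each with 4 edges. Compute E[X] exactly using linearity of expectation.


K_8 has 8!/(2^{4}·4!) = 105 labelled perfect matchings.
For each such perfect matching H, let X_H = 1 if all 4 edges of H are present in G. Then P[X_H = 1] = p^{4} = (1/8)^{4} = 1/4096.
By linearity of expectation: E[X] = Σ_H E[X_H] = 105 · p^{4} = 105 · 1/4096 = 105/4096.
Numerically: E[X] ≈ 0.02563.

E[X] = 105 · (1/8)^{4} = 105/4096 ≈ 0.02563.


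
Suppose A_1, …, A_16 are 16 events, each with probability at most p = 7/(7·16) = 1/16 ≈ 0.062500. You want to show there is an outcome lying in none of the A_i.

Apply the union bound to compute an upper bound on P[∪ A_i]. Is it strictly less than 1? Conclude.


Union bound: P[∪_{i=1}^{16} A_i] ≤ Σ_i P[A_i] ≤ 16·p = 16·(1/16) = 1.
Numerically: 1 ≈ 1.000000.
Is 1 < 1? NO.
Since the bound 1 is ≥ 1, the union bound is uninformative here; it does NOT by itself certify existence.

16·p = 1 ≈ 1.000000; existence NOT certified by the union bound.
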